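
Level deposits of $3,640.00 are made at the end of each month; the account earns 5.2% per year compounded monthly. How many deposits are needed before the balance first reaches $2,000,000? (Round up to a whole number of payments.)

Periodic rate r = 0.052/12 per month; n is counted in months.
Ordinary annuity FV: 2,000,000 = 3,640 × [((1+r)^n − 1)/r].
(1+r)^n = 1 + 2,000,000 × r / 3,640, so n = ln(1 + 2,000,000·r/3,640) / ln(1+r) = 281.72.
Round up to a whole number of payments: n = 282.

282 payments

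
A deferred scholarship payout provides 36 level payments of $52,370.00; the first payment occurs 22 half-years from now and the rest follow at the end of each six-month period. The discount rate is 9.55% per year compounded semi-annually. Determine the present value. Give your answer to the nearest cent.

Ordinary annuity of 36 payments, first payment at period 22.
Periodic rate r = 0.0955/2 per half-year; n is counted in half-years.
The ordinary-annuity PV formula values the stream one period before the first payment (period 21); discount that back 21 periods:
PV₀ = 52,370 × [1 − (1+r)^−36] / r × (1+r)^−21 = $335,000.43

$335,000.43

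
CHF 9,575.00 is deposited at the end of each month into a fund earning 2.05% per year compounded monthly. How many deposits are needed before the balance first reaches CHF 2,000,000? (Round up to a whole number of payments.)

Periodic rate r = 0.0205/12 per month; n is counted in months.
Ordinary annuity FV: 2,000,000 = 9,575 × [((1+r)^n − 1)/r].
(1+r)^n = 1 + 2,000,000 × r / 9,575, so n = ln(1 + 2,000,000·r/9,575) / ln(1+r) = 178.78.
Round up to a whole number of payments: n = 179.

179 payments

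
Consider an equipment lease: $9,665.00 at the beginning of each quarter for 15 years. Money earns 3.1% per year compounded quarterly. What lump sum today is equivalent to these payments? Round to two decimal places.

$465,929.19

This is an annuity due: 60 payments of $9,665.00 at the beginning of each quarter.
Periodic rate r = 0.031/4 per quarter; n is counted in quarters.
PV = PMT × [(1 − (1+r)^−n)/r] × (1+r) = 9,665 × [1 − (1+r)^−60] / r × (1+r) = $465,929.19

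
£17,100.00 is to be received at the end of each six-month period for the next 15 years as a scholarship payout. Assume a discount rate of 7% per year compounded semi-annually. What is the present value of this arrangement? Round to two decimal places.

£314,503.98

This is an ordinary annuity: 30 payments of £17,100.00 at the end of each six-month period.
Periodic rate r = 0.07/2 per half-year; n is counted in half-years.
PV = PMT × [(1 − (1+r)^−n)/r] = 17,100 × [1 − (1+r)^−30] / r = £314,503.98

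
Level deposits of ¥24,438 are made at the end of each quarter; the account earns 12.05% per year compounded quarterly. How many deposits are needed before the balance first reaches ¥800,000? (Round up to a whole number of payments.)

Periodic rate r = 0.1205/4 per quarter; n is counted in quarters.
Ordinary annuity FV: 800,000 = 24,438 × [((1+r)^n − 1)/r].
(1+r)^n = 1 + 800,000 × r / 24,438, so n = ln(1 + 800,000·r/24,438) / ln(1+r) = 23.12.
Round up to a whole number of payments: n = 24.

24 payments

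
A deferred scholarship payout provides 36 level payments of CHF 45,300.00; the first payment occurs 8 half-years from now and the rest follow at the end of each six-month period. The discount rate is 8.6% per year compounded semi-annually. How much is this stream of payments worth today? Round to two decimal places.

CHF 612,236.95

Ordinary annuity of 36 payments, first payment at period 8.
Periodic rate r = 0.086/2 per half-year; n is counted in half-years.
The ordinary-annuity PV formula values the stream one period before the first payment (period 7); discount that back 7 periods:
PV₀ = 45,300 × [1 − (1+r)^−36] / r × (1+r)^−7 = CHF 612,236.95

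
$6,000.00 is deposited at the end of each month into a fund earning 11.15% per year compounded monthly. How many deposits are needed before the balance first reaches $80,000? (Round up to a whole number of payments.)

13 payments

Periodic rate r = 0.1115/12 per month; n is counted in months.
Ordinary annuity FV: 80,000 = 6,000 × [((1+r)^n − 1)/r].
(1+r)^n = 1 + 80,000 × r / 6,000, so n = ln(1 + 80,000·r/6,000) / ln(1+r) = 12.63.
Round up to a whole number of payments: n = 13.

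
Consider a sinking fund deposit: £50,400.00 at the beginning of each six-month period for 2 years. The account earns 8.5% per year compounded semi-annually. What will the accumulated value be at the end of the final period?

This is an annuity due: 4 deposits of £50,400.00 at the beginning of each six-month period.
Periodic rate r = 0.085/2 per half-year; n is counted in half-years.
FV = PMT × [((1+r)^n − 1)/r] × (1+r) = 50,400 × [(1+r)^4 − 1] / r × (1+r) = £223,949.86

£223,949.86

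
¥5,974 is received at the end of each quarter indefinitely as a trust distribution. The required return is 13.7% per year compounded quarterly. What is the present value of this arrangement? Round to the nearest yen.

Periodic rate r = 0.137/4 per quarter.
Level perpetuity: PV = PMT / r = 5,974 / (0.137/4) = ¥174,423.

¥174,423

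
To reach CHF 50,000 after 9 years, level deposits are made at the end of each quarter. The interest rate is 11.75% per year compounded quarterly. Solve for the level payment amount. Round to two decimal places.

CHF 800.13

Level ordinary annuity; solve FV = PMT × [((1+r)^n − 1)/r] for PMT.
Periodic rate r = 0.1175/4 per quarter; n is counted in quarters.
With n = 36: PMT = 50,000 / ([((1+r)^n − 1)/r]) = CHF 800.13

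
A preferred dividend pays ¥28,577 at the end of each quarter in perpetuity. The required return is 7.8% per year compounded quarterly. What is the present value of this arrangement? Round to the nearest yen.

¥1,465,487

Periodic rate r = 0.078/4 per quarter.
Level perpetuity: PV = PMT / r = 28,577 / (0.078/4) = ¥1,465,487.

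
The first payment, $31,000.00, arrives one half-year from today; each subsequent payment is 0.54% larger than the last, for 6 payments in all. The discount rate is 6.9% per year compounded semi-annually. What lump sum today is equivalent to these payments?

Periodic rate r = 0.069/2 per half-year; n is counted in half-years.
Growing ordinary annuity: PV = PMT₁ × [1 − ((1+g)/(1+r))^n] / (r − g) = 31,000 × [1 − ((1+0.0054)/(1+r))^6] / (r − 0.0054) = $167,617.32.

$167,617.32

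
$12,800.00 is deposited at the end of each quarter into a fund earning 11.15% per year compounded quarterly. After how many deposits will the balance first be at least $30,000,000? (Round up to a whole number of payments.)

153 payments

Periodic rate r = 0.1115/4 per quarter; n is counted in quarters.
Ordinary annuity FV: 30,000,000 = 12,800 × [((1+r)^n − 1)/r].
(1+r)^n = 1 + 30,000,000 × r / 12,800, so n = ln(1 + 30,000,000·r/12,800) / ln(1+r) = 152.57.
Round up to a whole number of payments: n = 153.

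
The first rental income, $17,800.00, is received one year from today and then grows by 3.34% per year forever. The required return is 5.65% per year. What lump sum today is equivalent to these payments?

$770,562.77

Periodic rate r = 0.0565 per year.
Growing perpetuity (Gordon): PV = PMT₁ / (r − g) = 17,800 / (r − 0.0334) = $770,562.77.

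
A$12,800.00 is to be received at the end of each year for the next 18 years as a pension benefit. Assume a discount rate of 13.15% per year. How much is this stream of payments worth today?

This is an ordinary annuity: 18 payments of A$12,800.00 at the end of each year.
Periodic rate r = 0.1315 per year.
PV = PMT × [(1 − (1+r)^−n)/r] = 12,800 × [1 − (1+r)^−18] / r = A$86,806.61

A$86,806.61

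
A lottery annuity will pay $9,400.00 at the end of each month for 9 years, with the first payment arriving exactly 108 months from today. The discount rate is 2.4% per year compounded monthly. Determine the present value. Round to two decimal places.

Ordinary annuity of 108 payments, first payment at period 108.
Periodic rate r = 0.024/12 per month; n is counted in months.
The ordinary-annuity PV formula values the stream one period before the first payment (period 107); discount that back 107 periods:
PV₀ = 9,400 × [1 − (1+r)^−108] / r × (1+r)^−107 = $736,642.49

$736,642.49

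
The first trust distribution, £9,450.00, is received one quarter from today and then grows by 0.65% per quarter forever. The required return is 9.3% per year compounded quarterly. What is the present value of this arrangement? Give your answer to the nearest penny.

£564,179.10

Periodic rate r = 0.093/4 per quarter.
Growing perpetuity (Gordon): PV = PMT₁ / (r − g) = 9,450 / (r − 0.0065) = £564,179.10.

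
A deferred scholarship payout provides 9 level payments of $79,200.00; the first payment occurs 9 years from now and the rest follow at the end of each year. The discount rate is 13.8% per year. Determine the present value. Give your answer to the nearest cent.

Ordinary annuity of 9 payments, first payment at period 9.
Periodic rate r = 0.138 per year.
The ordinary-annuity PV formula values the stream one period before the first payment (period 8); discount that back 8 periods:
PV₀ = 79,200 × [1 − (1+r)^−9] / r × (1+r)^−8 = $140,294.28

$140,294.28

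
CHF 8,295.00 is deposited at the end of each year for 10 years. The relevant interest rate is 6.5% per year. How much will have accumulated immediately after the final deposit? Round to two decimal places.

CHF 111,936.23

This is an ordinary annuity: 10 deposits of CHF 8,295.00 at the end of each year.
Periodic rate r = 0.065 per year.
FV = PMT × [((1+r)^n − 1)/r] = 8,295 × [(1+r)^10 − 1] / r = CHF 111,936.23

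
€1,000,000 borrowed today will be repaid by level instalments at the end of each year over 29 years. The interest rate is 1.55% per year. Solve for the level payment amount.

€43,073.56

Level ordinary annuity; solve PV = PMT × [(1 − (1+r)^−n)/r] for PMT.
Periodic rate r = 0.0155 per year.
With n = 29: PMT = 1,000,000 / ([(1 − (1+r)^−n)/r]) = €43,073.56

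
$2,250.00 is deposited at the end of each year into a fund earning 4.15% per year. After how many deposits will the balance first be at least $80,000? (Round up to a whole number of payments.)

Periodic rate r = 0.0415 per year.
Ordinary annuity FV: 80,000 = 2,250 × [((1+r)^n − 1)/r].
(1+r)^n = 1 + 80,000 × r / 2,250, so n = ln(1 + 80,000·r/2,250) / ln(1+r) = 22.29.
Round up to a whole number of payments: n = 23.

23 payments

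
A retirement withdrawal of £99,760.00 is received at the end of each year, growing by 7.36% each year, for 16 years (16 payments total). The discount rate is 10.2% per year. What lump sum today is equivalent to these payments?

£1,199,478.99

Periodic rate r = 0.102 per year.
Growing ordinary annuity: PV = PMT₁ × [1 − ((1+g)/(1+r))^n] / (r − g) = 99,760 × [1 − ((1+0.0736)/(1+r))^16] / (r − 0.0736) = £1,199,478.99.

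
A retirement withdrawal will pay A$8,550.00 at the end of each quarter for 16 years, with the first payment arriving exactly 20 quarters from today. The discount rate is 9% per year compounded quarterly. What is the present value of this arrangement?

Ordinary annuity of 64 payments, first payment at period 20.
Periodic rate r = 0.09/4 per quarter; n is counted in quarters.
The ordinary-annuity PV formula values the stream one period before the first payment (period 19); discount that back 19 periods:
PV₀ = 8,550 × [1 − (1+r)^−64] / r × (1+r)^−19 = A$189,047.64

A$189,047.64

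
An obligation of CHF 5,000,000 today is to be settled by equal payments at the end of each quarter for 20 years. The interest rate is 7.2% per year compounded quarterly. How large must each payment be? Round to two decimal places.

Level ordinary annuity; solve PV = PMT × [(1 − (1+r)^−n)/r] for PMT.
Periodic rate r = 0.072/4 per quarter; n is counted in quarters.
With n = 80: PMT = 5,000,000 / ([(1 − (1+r)^−n)/r]) = CHF 118,418.17

CHF 118,418.17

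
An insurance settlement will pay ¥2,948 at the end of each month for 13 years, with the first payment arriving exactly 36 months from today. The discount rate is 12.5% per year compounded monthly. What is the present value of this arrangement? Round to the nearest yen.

¥157,814

Ordinary annuity of 156 payments, first payment at period 36.
Periodic rate r = 0.125/12 per month; n is counted in months.
The ordinary-annuity PV formula values the stream one period before the first payment (period 35); discount that back 35 periods:
PV₀ = 2,948 × [1 − (1+r)^−156] / r × (1+r)^−35 = ¥157,814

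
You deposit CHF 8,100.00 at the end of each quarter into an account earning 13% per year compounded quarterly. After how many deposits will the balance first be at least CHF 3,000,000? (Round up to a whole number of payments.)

Periodic rate r = 0.13/4 per quarter; n is counted in quarters.
Ordinary annuity FV: 3,000,000 = 8,100 × [((1+r)^n − 1)/r].
(1+r)^n = 1 + 3,000,000 × r / 8,100, so n = ln(1 + 3,000,000·r/8,100) / ln(1+r) = 80.29.
Round up to a whole number of payments: n = 81.

81 payments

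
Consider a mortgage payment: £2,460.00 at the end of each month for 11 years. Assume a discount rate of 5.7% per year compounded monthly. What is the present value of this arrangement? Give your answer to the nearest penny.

£240,828.55

This is an ordinary annuity: 132 payments of £2,460.00 at the end of each month.
Periodic rate r = 0.057/12 per month; n is counted in months.
PV = PMT × [(1 − (1+r)^−n)/r] = 2,460 × [1 − (1+r)^−132] / r = £240,828.55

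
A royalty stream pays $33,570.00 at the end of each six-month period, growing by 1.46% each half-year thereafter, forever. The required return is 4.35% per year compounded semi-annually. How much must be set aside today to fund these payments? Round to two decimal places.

$4,695,104.90

Periodic rate r = 0.0435/2 per half-year.
Growing perpetuity (Gordon): PV = PMT₁ / (r − g) = 33,570 / (r − 0.0146) = $4,695,104.90.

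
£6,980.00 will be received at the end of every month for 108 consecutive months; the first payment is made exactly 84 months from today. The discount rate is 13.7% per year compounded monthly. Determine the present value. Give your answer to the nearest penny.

£168,365.93

Ordinary annuity of 108 payments, first payment at period 84.
Periodic rate r = 0.137/12 per month; n is counted in months.
The ordinary-annuity PV formula values the stream one period before the first payment (period 83); discount that back 83 periods:
PV₀ = 6,980 × [1 − (1+r)^−108] / r × (1+r)^−83 = £168,365.93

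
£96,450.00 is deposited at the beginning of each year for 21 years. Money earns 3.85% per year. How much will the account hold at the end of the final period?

£3,149,900.19

This is an annuity due: 21 deposits of £96,450.00 at the beginning of each year.
Periodic rate r = 0.0385 per year.
FV = PMT × [((1+r)^n − 1)/r] × (1+r) = 96,450 × [(1+r)^21 − 1] / r × (1+r) = £3,149,900.19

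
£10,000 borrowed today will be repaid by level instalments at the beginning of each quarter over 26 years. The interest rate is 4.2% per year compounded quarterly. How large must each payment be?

£156.83

Level annuity due; solve PV = PMT × [(1 − (1+r)^−n)/r] × (1+r) for PMT.
Periodic rate r = 0.042/4 per quarter; n is counted in quarters.
With n = 104: PMT = 10,000 / ([(1 − (1+r)^−n)/r] × (1+r)) = £156.83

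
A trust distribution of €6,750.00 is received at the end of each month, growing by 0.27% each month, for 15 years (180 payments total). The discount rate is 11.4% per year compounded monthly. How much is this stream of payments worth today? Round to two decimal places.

€698,584.75

Periodic rate r = 0.114/12 per month; n is counted in months.
Growing ordinary annuity: PV = PMT₁ × [1 − ((1+g)/(1+r))^n] / (r − g) = 6,750 × [1 − ((1+0.0027)/(1+r))^180] / (r − 0.0027) = €698,584.75.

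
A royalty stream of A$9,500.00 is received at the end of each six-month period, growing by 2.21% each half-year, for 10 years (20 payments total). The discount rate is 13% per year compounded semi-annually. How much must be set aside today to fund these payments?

Periodic rate r = 0.13/2 per half-year; n is counted in half-years.
Growing ordinary annuity: PV = PMT₁ × [1 − ((1+g)/(1+r))^n] / (r − g) = 9,500 × [1 − ((1+0.0221)/(1+r))^20] / (r − 0.0221) = A$124,138.71.

A$124,138.71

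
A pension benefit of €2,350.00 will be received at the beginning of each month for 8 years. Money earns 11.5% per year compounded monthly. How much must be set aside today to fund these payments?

This is an annuity due: 96 payments of €2,350.00 at the beginning of each month.
Periodic rate r = 0.115/12 per month; n is counted in months.
PV = PMT × [(1 − (1+r)^−n)/r] × (1+r) = 2,350 × [1 − (1+r)^−96] / r × (1+r) = €148,473.96

€148,473.96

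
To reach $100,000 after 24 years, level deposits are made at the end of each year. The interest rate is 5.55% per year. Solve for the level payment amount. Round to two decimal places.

Level ordinary annuity; solve FV = PMT × [((1+r)^n − 1)/r] for PMT.
Periodic rate r = 0.0555 per year.
With n = 24: PMT = 100,000 / ([((1+r)^n − 1)/r]) = $2,089.66

$2,089.66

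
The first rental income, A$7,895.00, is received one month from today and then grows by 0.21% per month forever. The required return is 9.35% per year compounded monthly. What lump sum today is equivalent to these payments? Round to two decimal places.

Periodic rate r = 0.0935/12 per month.
Growing perpetuity (Gordon): PV = PMT₁ / (r − g) = 7,895 / (r − 0.0021) = A$1,387,115.67.

A$1,387,115.67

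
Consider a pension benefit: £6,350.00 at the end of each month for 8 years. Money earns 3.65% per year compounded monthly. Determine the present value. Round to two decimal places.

This is an ordinary annuity: 96 payments of £6,350.00 at the end of each month.
Periodic rate r = 0.0365/12 per month; n is counted in months.
PV = PMT × [(1 − (1+r)^−n)/r] = 6,350 × [1 − (1+r)^−96] / r = £527,972.96

£527,972.96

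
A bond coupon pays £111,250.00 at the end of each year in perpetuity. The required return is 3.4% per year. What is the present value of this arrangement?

£3,272,058.82

Periodic rate r = 0.034 per year.
Level perpetuity: PV = PMT / r = 111,250 / (0.034) = £3,272,058.82.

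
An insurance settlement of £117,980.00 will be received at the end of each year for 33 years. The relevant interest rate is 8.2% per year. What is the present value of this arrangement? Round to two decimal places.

£1,331,999.25

This is an ordinary annuity: 33 payments of £117,980.00 at the end of each year.
Periodic rate r = 0.082 per year.
PV = PMT × [(1 − (1+r)^−n)/r] = 117,980 × [1 − (1+r)^−33] / r = £1,331,999.25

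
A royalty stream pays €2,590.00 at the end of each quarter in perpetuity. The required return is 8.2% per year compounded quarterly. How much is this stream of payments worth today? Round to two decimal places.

Periodic rate r = 0.082/4 per quarter.
Level perpetuity: PV = PMT / r = 2,590 / (0.082/4) = €126,341.46.

€126,341.46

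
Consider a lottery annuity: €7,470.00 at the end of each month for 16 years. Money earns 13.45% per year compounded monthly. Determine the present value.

€588,057.46

This is an ordinary annuity: 192 payments of €7,470.00 at the end of each month.
Periodic rate r = 0.1345/12 per month; n is counted in months.
PV = PMT × [(1 − (1+r)^−n)/r] = 7,470 × [1 − (1+r)^−192] / r = €588,057.46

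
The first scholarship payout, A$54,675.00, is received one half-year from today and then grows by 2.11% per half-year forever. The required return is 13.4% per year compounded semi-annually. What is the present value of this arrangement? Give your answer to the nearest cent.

Periodic rate r = 0.134/2 per half-year.
Growing perpetuity (Gordon): PV = PMT₁ / (r − g) = 54,675 / (r − 0.0211) = A$1,191,176.47.

A$1,191,176.47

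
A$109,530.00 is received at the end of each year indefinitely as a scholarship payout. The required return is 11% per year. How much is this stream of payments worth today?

A$995,727.27

Periodic rate r = 0.11 per year.
Level perpetuity: PV = PMT / r = 109,530 / (0.11) = A$995,727.27.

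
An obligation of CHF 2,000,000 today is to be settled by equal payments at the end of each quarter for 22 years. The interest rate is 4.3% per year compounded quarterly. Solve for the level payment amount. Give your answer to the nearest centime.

CHF 35,260.72

Level ordinary annuity; solve PV = PMT × [(1 − (1+r)^−n)/r] for PMT.
Periodic rate r = 0.043/4 per quarter; n is counted in quarters.
With n = 88: PMT = 2,000,000 / ([(1 − (1+r)^−n)/r]) = CHF 35,260.72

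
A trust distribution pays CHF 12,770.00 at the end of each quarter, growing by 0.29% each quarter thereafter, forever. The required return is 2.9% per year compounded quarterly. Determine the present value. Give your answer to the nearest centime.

CHF 2,935,632.18

Periodic rate r = 0.029/4 per quarter.
Growing perpetuity (Gordon): PV = PMT₁ / (r − g) = 12,770 / (r − 0.0029) = CHF 2,935,632.18.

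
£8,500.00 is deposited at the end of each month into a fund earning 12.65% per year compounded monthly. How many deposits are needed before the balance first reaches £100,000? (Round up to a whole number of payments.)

Periodic rate r = 0.1265/12 per month; n is counted in months.
Ordinary annuity FV: 100,000 = 8,500 × [((1+r)^n − 1)/r].
(1+r)^n = 1 + 100,000 × r / 8,500, so n = ln(1 + 100,000·r/8,500) / ln(1+r) = 11.15.
Round up to a whole number of payments: n = 12.

12 payments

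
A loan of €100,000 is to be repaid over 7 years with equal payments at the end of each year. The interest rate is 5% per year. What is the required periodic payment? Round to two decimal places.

Level ordinary annuity; solve PV = PMT × [(1 − (1+r)^−n)/r] for PMT.
Periodic rate r = 0.05 per year.
With n = 7: PMT = 100,000 / ([(1 − (1+r)^−n)/r]) = €17,281.98

€17,281.98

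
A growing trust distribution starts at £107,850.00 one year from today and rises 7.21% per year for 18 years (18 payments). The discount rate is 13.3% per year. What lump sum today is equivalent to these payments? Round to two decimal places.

£1,115,847.71

Periodic rate r = 0.133 per year.
Growing ordinary annuity: PV = PMT₁ × [1 − ((1+g)/(1+r))^n] / (r − g) = 107,850 × [1 − ((1+0.0721)/(1+r))^18] / (r − 0.0721) = £1,115,847.71.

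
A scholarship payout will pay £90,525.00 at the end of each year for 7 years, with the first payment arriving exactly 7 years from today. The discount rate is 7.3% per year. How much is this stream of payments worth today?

Ordinary annuity of 7 payments, first payment at period 7.
Periodic rate r = 0.073 per year.
The ordinary-annuity PV formula values the stream one period before the first payment (period 6); discount that back 6 periods:
PV₀ = 90,525 × [1 − (1+r)^−7] / r × (1+r)^−6 = £316,353.39

£316,353.39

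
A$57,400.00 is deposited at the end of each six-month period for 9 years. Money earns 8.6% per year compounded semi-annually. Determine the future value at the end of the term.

This is an ordinary annuity: 18 deposits of A$57,400.00 at the end of each six-month period.
Periodic rate r = 0.086/2 per half-year; n is counted in half-years.
FV = PMT × [((1+r)^n − 1)/r] = 57,400 × [(1+r)^18 − 1] / r = A$1,513,254.02

A$1,513,254.02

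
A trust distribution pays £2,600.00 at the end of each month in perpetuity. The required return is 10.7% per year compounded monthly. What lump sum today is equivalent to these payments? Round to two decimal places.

£291,588.79

Periodic rate r = 0.107/12 per month.
Level perpetuity: PV = PMT / r = 2,600 / (0.107/12) = £291,588.79.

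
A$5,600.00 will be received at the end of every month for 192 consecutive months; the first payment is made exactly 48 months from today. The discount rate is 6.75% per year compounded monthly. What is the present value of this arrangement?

Ordinary annuity of 192 payments, first payment at period 48.
Periodic rate r = 0.0675/12 per month; n is counted in months.
The ordinary-annuity PV formula values the stream one period before the first payment (period 47); discount that back 47 periods:
PV₀ = 5,600 × [1 − (1+r)^−192] / r × (1+r)^−47 = A$504,316.59

A$504,316.59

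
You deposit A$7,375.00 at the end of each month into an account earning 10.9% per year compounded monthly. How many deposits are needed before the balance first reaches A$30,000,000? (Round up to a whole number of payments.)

Periodic rate r = 0.109/12 per month; n is counted in months.
Ordinary annuity FV: 30,000,000 = 7,375 × [((1+r)^n − 1)/r].
(1+r)^n = 1 + 30,000,000 × r / 7,375, so n = ln(1 + 30,000,000·r/7,375) / ln(1+r) = 402.14.
Round up to a whole number of payments: n = 403.

403 payments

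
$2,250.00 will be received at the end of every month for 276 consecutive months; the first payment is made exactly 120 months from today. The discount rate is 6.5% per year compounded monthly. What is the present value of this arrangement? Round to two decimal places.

Ordinary annuity of 276 payments, first payment at period 120.
Periodic rate r = 0.065/12 per month; n is counted in months.
The ordinary-annuity PV formula values the stream one period before the first payment (period 119); discount that back 119 periods:
PV₀ = 2,250 × [1 − (1+r)^−276] / r × (1+r)^−119 = $169,231.66

$169,231.66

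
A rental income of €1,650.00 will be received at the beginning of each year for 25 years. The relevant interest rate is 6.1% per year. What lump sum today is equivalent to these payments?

This is an annuity due: 25 payments of €1,650.00 at the beginning of each year.
Periodic rate r = 0.061 per year.
PV = PMT × [(1 − (1+r)^−n)/r] × (1+r) = 1,650 × [1 − (1+r)^−25] / r × (1+r) = €22,168.10

€22,168.10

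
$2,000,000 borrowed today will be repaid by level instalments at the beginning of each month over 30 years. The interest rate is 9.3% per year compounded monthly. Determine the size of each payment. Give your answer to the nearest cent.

$16,398.93

Level annuity due; solve PV = PMT × [(1 − (1+r)^−n)/r] × (1+r) for PMT.
Periodic rate r = 0.093/12 per month; n is counted in months.
With n = 360: PMT = 2,000,000 / ([(1 − (1+r)^−n)/r] × (1+r)) = $16,398.93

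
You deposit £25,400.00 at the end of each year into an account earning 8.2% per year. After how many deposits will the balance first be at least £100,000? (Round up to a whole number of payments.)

4 payments

Periodic rate r = 0.082 per year.
Ordinary annuity FV: 100,000 = 25,400 × [((1+r)^n − 1)/r].
(1+r)^n = 1 + 100,000 × r / 25,400, so n = ln(1 + 100,000·r/25,400) / ln(1+r) = 3.55.
Round up to a whole number of payments: n = 4.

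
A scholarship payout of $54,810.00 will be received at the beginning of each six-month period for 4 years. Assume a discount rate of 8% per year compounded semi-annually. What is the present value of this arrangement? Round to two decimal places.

$383,782.62

This is an annuity due: 8 payments of $54,810.00 at the beginning of each six-month period.
Periodic rate r = 0.08/2 per half-year; n is counted in half-years.
PV = PMT × [(1 − (1+r)^−n)/r] × (1+r) = 54,810 × [1 − (1+r)^−8] / r × (1+r) = $383,782.62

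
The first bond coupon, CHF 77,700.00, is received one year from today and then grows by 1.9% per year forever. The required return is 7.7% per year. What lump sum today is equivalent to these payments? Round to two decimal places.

CHF 1,339,655.17

Periodic rate r = 0.077 per year.
Growing perpetuity (Gordon): PV = PMT₁ / (r − g) = 77,700 / (r − 0.019) = CHF 1,339,655.17.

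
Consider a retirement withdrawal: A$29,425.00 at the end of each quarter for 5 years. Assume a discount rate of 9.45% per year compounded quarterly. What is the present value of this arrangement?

This is an ordinary annuity: 20 payments of A$29,425.00 at the end of each quarter.
Periodic rate r = 0.0945/4 per quarter; n is counted in quarters.
PV = PMT × [(1 − (1+r)^−n)/r] = 29,425 × [1 − (1+r)^−20] / r = A$464,725.72

A$464,725.72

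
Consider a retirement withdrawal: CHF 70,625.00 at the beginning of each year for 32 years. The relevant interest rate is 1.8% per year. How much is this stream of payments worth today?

CHF 1,737,374.98

This is an annuity due: 32 payments of CHF 70,625.00 at the beginning of each year.
Periodic rate r = 0.018 per year.
PV = PMT × [(1 − (1+r)^−n)/r] × (1+r) = 70,625 × [1 − (1+r)^−32] / r × (1+r) = CHF 1,737,374.98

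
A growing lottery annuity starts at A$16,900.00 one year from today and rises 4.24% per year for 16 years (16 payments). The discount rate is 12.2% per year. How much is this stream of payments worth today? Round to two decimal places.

Periodic rate r = 0.122 per year.
Growing ordinary annuity: PV = PMT₁ × [1 − ((1+g)/(1+r))^n] / (r − g) = 16,900 × [1 − ((1+0.0424)/(1+r))^16] / (r − 0.0424) = A$146,902.43.

A$146,902.43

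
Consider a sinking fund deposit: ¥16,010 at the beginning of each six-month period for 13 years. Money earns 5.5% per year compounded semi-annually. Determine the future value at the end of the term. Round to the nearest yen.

This is an annuity due: 26 deposits of ¥16,010 at the beginning of each six-month period.
Periodic rate r = 0.055/2 per half-year; n is counted in half-years.
FV = PMT × [((1+r)^n − 1)/r] × (1+r) = 16,010 × [(1+r)^26 − 1] / r × (1+r) = ¥612,875

¥612,875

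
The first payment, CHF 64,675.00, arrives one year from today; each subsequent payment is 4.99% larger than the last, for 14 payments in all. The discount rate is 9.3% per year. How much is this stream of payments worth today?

CHF 646,206.09

Periodic rate r = 0.093 per year.
Growing ordinary annuity: PV = PMT₁ × [1 − ((1+g)/(1+r))^n] / (r − g) = 64,675 × [1 − ((1+0.0499)/(1+r))^14] / (r − 0.0499) = CHF 646,206.09.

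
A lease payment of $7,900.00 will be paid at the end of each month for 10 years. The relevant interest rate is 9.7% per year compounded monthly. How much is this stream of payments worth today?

This is an ordinary annuity: 120 payments of $7,900.00 at the end of each month.
Periodic rate r = 0.097/12 per month; n is counted in months.
PV = PMT × [(1 − (1+r)^−n)/r] = 7,900 × [1 − (1+r)^−120] / r = $605,386.81

$605,386.81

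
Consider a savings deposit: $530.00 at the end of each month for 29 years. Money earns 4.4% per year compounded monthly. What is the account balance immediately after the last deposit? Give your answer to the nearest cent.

$372,050.16

This is an ordinary annuity: 348 deposits of $530.00 at the end of each month.
Periodic rate r = 0.044/12 per month; n is counted in months.
FV = PMT × [((1+r)^n − 1)/r] = 530 × [(1+r)^348 − 1] / r = $372,050.16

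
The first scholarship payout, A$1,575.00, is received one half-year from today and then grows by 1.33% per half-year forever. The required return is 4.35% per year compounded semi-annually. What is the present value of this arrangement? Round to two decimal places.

Periodic rate r = 0.0435/2 per half-year.
Growing perpetuity (Gordon): PV = PMT₁ / (r − g) = 1,575 / (r − 0.0133) = A$186,390.53.

A$186,390.53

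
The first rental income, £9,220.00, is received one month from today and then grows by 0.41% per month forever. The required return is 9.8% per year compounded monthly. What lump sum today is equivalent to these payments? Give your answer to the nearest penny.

Periodic rate r = 0.098/12 per month.
Growing perpetuity (Gordon): PV = PMT₁ / (r − g) = 9,220 / (r − 0.0041) = £2,267,213.11.

£2,267,213.11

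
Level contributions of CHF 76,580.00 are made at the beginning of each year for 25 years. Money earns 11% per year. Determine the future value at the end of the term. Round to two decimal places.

This is an annuity due: 25 deposits of CHF 76,580.00 at the beginning of each year.
Periodic rate r = 0.11 per year.
FV = PMT × [((1+r)^n − 1)/r] × (1+r) = 76,580 × [(1+r)^25 − 1] / r × (1+r) = CHF 9,725,565.89

CHF 9,725,565.89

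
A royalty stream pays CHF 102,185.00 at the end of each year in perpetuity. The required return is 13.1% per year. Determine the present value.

CHF 780,038.17

Periodic rate r = 0.131 per year.
Level perpetuity: PV = PMT / r = 102,185 / (0.131) = CHF 780,038.17.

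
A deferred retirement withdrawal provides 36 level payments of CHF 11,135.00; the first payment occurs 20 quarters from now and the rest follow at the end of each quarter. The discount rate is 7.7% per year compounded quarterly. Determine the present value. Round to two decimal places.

CHF 199,964.05

Ordinary annuity of 36 payments, first payment at period 20.
Periodic rate r = 0.077/4 per quarter; n is counted in quarters.
The ordinary-annuity PV formula values the stream one period before the first payment (period 19); discount that back 19 periods:
PV₀ = 11,135 × [1 − (1+r)^−36] / r × (1+r)^−19 = CHF 199,964.05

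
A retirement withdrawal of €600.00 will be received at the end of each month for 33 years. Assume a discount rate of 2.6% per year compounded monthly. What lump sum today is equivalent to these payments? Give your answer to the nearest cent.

€159,396.10

This is an ordinary annuity: 396 payments of €600.00 at the end of each month.
Periodic rate r = 0.026/12 per month; n is counted in months.
PV = PMT × [(1 − (1+r)^−n)/r] = 600 × [1 − (1+r)^−396] / r = €159,396.10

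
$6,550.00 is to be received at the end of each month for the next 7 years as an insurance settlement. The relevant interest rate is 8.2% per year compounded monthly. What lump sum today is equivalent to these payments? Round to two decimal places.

This is an ordinary annuity: 84 payments of $6,550.00 at the end of each month.
Periodic rate r = 0.082/12 per month; n is counted in months.
PV = PMT × [(1 − (1+r)^−n)/r] = 6,550 × [1 − (1+r)^−84] / r = $417,568.65

$417,568.65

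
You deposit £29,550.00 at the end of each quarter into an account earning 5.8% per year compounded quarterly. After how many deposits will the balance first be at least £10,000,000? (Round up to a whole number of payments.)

Periodic rate r = 0.058/4 per quarter; n is counted in quarters.
Ordinary annuity FV: 10,000,000 = 29,550 × [((1+r)^n − 1)/r].
(1+r)^n = 1 + 10,000,000 × r / 29,550, so n = ln(1 + 10,000,000·r/29,550) / ln(1+r) = 123.38.
Round up to a whole number of payments: n = 124.

124 payments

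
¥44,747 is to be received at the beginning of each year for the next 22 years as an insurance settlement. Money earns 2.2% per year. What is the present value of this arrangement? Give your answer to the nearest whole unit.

¥790,830

This is an annuity due: 22 payments of ¥44,747 at the beginning of each year.
Periodic rate r = 0.022 per year.
PV = PMT × [(1 − (1+r)^−n)/r] × (1+r) = 44,747 × [1 − (1+r)^−22] / r × (1+r) = ¥790,830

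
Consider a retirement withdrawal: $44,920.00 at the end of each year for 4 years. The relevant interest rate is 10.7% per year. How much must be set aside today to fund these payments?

$140,259.23

This is an ordinary annuity: 4 payments of $44,920.00 at the end of each year.
Periodic rate r = 0.107 per year.
PV = PMT × [(1 − (1+r)^−n)/r] = 44,920 × [1 − (1+r)^−4] / r = $140,259.23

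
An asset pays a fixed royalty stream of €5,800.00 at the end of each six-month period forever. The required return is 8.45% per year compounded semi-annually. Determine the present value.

Periodic rate r = 0.0845/2 per half-year.
Level perpetuity: PV = PMT / r = 5,800 / (0.0845/2) = €137,278.11.

€137,278.11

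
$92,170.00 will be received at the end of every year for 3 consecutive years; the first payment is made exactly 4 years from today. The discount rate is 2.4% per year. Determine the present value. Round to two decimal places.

Ordinary annuity of 3 payments, first payment at period 4.
Periodic rate r = 0.024 per year.
The ordinary-annuity PV formula values the stream one period before the first payment (period 3); discount that back 3 periods:
PV₀ = 92,170 × [1 − (1+r)^−3] / r × (1+r)^−3 = $245,636.26

$245,636.26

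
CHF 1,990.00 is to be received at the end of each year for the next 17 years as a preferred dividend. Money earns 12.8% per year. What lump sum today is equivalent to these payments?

CHF 13,540.61

This is an ordinary annuity: 17 payments of CHF 1,990.00 at the end of each year.
Periodic rate r = 0.128 per year.
PV = PMT × [(1 − (1+r)^−n)/r] = 1,990 × [1 − (1+r)^−17] / r = CHF 13,540.61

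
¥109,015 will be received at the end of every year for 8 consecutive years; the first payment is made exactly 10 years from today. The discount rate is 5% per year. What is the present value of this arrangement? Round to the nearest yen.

¥454,183

Ordinary annuity of 8 payments, first payment at period 10.
Periodic rate r = 0.05 per year.
The ordinary-annuity PV formula values the stream one period before the first payment (period 9); discount that back 9 periods:
PV₀ = 109,015 × [1 − (1+r)^−8] / r × (1+r)^−9 = ¥454,183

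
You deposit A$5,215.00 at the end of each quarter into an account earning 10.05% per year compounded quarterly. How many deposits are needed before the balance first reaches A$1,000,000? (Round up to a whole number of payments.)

71 payments

Periodic rate r = 0.1005/4 per quarter; n is counted in quarters.
Ordinary annuity FV: 1,000,000 = 5,215 × [((1+r)^n − 1)/r].
(1+r)^n = 1 + 1,000,000 × r / 5,215, so n = ln(1 + 1,000,000·r/5,215) / ln(1+r) = 70.96.
Round up to a whole number of payments: n = 71.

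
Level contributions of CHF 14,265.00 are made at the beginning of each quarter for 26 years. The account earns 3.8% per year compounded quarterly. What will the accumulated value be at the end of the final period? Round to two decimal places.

This is an annuity due: 104 deposits of CHF 14,265.00 at the beginning of each quarter.
Periodic rate r = 0.038/4 per quarter; n is counted in quarters.
FV = PMT × [((1+r)^n − 1)/r] × (1+r) = 14,265 × [(1+r)^104 − 1] / r × (1+r) = CHF 2,536,554.26

CHF 2,536,554.26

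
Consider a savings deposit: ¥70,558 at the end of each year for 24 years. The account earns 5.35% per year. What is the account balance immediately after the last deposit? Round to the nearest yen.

¥3,288,193

This is an ordinary annuity: 24 deposits of ¥70,558 at the end of each year.
Periodic rate r = 0.0535 per year.
FV = PMT × [((1+r)^n − 1)/r] = 70,558 × [(1+r)^24 − 1] / r = ¥3,288,193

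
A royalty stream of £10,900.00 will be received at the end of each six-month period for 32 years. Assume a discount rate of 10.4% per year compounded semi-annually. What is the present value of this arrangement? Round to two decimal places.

This is an ordinary annuity: 64 payments of £10,900.00 at the end of each six-month period.
Periodic rate r = 0.104/2 per half-year; n is counted in half-years.
PV = PMT × [(1 − (1+r)^−n)/r] = 10,900 × [1 − (1+r)^−64] / r = £201,441.74

£201,441.74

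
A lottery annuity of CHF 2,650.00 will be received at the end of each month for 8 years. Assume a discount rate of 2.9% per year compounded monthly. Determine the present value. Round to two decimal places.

This is an ordinary annuity: 96 payments of CHF 2,650.00 at the end of each month.
Periodic rate r = 0.029/12 per month; n is counted in months.
PV = PMT × [(1 − (1+r)^−n)/r] = 2,650 × [1 − (1+r)^−96] / r = CHF 226,801.89

CHF 226,801.89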